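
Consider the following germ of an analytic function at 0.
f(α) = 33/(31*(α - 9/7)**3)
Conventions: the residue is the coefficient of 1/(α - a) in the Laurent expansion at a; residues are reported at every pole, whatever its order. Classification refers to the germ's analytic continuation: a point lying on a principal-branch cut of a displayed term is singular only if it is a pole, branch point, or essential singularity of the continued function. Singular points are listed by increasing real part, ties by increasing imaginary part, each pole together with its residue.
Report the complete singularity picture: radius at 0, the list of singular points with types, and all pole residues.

Radius of convergence at 0: 9/7.
At 9/7: a pole of order 3; residue 0.

Denominator factor (α - 9/7)^3: pole of order 3 at 9/7, modulus 9/7.
The radius of convergence is the smallest modulus among the singular points: 9/7.
At the order-3 pole 9/7 set g(α) = (α - (9/7))^3*f(α) = 33/31.
Order-3 pole: residue = g''(a)/2; g''(9/7) = 0, so the residue is 0.


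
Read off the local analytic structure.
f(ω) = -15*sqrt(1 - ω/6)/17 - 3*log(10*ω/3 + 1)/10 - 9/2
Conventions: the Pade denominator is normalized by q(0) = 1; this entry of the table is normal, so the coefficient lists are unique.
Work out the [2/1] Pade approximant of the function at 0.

Taylor coefficients needed (expand at 0): a_0 = -183/34, a_1 = -63/68, a_2 = 2725/1632, a_3 = -217585/58752.
Write the denominator as Q(ω) = 1 + q1*ω. Requiring Q*f - P = O(ω^4) with deg P <= 2 kills the coefficients of ω^3..ω^3 in Q*f:
  ω^3: a_3 + q1*a_2 = 0, i.e. -217585/58752 + (2725/1632)*q1 = 0.
Solving this linear system: q1 = 43517/19620.
The numerator is Q*f truncated at degree 2: P0 = a_0 = -183/34; P1 = a_1 + q1*a_0 = -2860547/222360; P2 = a_2 + q1*a_1 = -342589/889440.

The Pade approximant has numerator coefficients [-183/34, -2860547/222360, -342589/889440]; denominator coefficients [1, 43517/19620].


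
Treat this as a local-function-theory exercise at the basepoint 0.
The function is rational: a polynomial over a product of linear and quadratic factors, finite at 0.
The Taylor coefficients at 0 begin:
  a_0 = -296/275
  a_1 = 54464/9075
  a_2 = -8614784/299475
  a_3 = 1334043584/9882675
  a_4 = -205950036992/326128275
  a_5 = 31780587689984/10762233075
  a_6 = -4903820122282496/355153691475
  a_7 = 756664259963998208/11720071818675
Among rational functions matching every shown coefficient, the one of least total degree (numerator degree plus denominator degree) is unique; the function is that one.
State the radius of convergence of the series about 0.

No rational of total degree below 3 reproduces all 8 coefficients; solving the [0/3] Pade equations on them gives f(κ) = -37/(25*(κ + 3/2)*(κ**2 + 9*κ/2 + 11/12)), whose expansion matches every shown term.
Denominator factor (κ + 3/2): pole of order 1 at -3/2, modulus 3/2.
Denominator factor (κ**2 + 9*κ/2 + 11/12): discriminant 199/12, real irrational roots -9/4 + (1/12)*sqrt(597) and -9/4 - (1/12)*sqrt(597); poles of order 1, moduli 9/4 - (1/12)*sqrt(597) and 9/4 + (1/12)*sqrt(597).
The radius of convergence is the smallest modulus among the singular points: 9/4 - (1/12)*sqrt(597).

The radius of convergence is 9/4 - (1/12)*sqrt(597).


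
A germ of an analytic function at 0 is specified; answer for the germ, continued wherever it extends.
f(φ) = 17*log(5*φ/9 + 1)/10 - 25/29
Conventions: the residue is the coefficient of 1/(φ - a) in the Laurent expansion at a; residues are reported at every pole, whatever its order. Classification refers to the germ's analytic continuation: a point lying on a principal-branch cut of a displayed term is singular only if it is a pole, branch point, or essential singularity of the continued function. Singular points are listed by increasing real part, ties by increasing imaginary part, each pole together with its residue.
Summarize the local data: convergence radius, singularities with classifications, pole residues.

Radius of convergence at 0: 9/5.
At -9/5: a logarithmic branch point.

Branch term (17/10)*log(1 - φ/(-9/5)): its argument vanishes at φ = -9/5, a logarithmic branch point, modulus 9/5.
The radius of convergence is the smallest modulus among the singular points: 9/5.


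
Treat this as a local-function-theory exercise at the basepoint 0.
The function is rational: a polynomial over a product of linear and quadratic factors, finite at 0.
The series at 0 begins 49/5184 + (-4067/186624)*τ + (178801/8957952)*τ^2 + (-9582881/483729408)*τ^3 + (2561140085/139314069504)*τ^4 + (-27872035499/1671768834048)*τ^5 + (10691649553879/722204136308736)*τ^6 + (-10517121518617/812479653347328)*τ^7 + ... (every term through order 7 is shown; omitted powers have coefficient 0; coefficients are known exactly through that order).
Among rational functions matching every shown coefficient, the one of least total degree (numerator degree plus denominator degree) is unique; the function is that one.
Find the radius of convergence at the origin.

The radius of convergence is 9/7.

No rational of total degree below 6 reproduces all 8 coefficients; solving the [2/4] Pade equations on them gives f(τ) = (-2*τ**2/3 - τ + 1)/((τ - 8)**2*(τ + 9/7)**2), whose expansion matches every shown term.
Denominator factor (τ - 8)^2: pole of order 2 at 8, modulus 8.
Denominator factor (τ + 9/7)^2: pole of order 2 at -9/7, modulus 9/7.
The radius of convergence is the smallest modulus among the singular points: 9/7.


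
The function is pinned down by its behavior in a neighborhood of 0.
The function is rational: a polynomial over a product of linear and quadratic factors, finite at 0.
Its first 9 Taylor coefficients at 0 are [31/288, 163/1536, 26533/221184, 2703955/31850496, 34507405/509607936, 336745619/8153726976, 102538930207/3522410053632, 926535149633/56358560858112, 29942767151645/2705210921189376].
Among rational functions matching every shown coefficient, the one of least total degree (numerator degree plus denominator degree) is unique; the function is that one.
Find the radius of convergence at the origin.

The radius of convergence is -1/12 + (1/12)*sqrt(385).

No rational of total degree below 7 reproduces all 9 coefficients; solving the [2/5] Pade equations on them gives f(β) = (2*β**2/3 + 3*β/8 + 31/4)/((β - 3)**3*(β**2 - β/6 - 8/3)), whose expansion matches every shown term.
Denominator factor (β**2 - β/6 - 8/3): discriminant 385/36, real irrational roots 1/12 + (1/12)*sqrt(385) and 1/12 - (1/12)*sqrt(385); poles of order 1, moduli 1/12 + (1/12)*sqrt(385) and -1/12 + (1/12)*sqrt(385).
Denominator factor (β - 3)^3: pole of order 3 at 3, modulus 3.
The radius of convergence is the smallest modulus among the singular points: -1/12 + (1/12)*sqrt(385).


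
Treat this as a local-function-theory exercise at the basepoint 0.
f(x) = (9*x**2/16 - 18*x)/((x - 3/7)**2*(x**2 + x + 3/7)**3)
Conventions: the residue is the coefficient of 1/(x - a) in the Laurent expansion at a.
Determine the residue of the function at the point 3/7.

The residue is 16807/816.

At the order-2 pole 3/7 set g(x) = (x - (3/7))^2*f(x) = (9*x**2/16 - 18*x)/(x**2 + x + 3/7)**3.
Order-2 pole: residue = g'(a); g'(3/7) = 16807/816, so the residue is 16807/816.


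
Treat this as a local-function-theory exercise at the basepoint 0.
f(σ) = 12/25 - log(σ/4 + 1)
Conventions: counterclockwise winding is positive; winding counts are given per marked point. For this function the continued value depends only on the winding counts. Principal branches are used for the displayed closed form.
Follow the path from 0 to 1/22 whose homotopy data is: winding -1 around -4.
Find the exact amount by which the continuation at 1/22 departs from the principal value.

Continued minus principal equals (2)*pi*i.

The rational part is single-valued and drops out of the difference; each branch term changes only by its own monodromy.
(-1)*log(1 - σ/(-4)): each positive loop around -4 adds 2*pi*i to the log, so winding -1 contributes (-1)*(-1)*2*pi*i = (2)*pi*i.
Summing the contributions at σ = 1/22 gives (2)*pi*i.


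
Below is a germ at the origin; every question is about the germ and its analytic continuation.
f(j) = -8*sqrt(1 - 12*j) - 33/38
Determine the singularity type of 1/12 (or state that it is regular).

The point is an algebraic (square-root) branch point.

The term (-8)*sqrt(1 - j/(1/12)) has argument 1 - 1/12/(1/12) = 0 at 1/12: a square-root (algebraic, two-sheeted) branch point; the remaining terms are analytic or single-valued there.


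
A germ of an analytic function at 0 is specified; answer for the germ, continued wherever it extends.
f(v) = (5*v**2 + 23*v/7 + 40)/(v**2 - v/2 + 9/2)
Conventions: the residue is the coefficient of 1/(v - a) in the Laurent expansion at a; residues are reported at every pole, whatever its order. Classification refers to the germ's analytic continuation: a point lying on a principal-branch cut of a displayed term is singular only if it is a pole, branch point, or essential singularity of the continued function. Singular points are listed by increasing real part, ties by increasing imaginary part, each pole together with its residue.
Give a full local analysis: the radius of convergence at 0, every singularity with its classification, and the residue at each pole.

Radius of convergence at 0: (3/2)*sqrt(2).
At (1/4) - ((1/4)*sqrt(71))*i: a pole of order 1; residue (81/28) + ((1061/1988)*sqrt(71))*i.
At (1/4) + ((1/4)*sqrt(71))*i: a pole of order 1; residue (81/28) - ((1061/1988)*sqrt(71))*i.

Denominator factor (v**2 - v/2 + 9/2): discriminant -71/4, complex-conjugate roots (1/4) + ((1/4)*sqrt(71))*i and (1/4) - ((1/4)*sqrt(71))*i; poles of order 1, moduli (3/2)*sqrt(2) and (3/2)*sqrt(2).
The radius of convergence is the smallest modulus among the singular points: (3/2)*sqrt(2).
The factor v**2 - v/2 + 9/2 splits as (v - a)(v - a') with a = (1/4) - ((1/4)*sqrt(71))*i, a' = (1/4) + ((1/4)*sqrt(71))*i. At the order-1 pole a set g(v) = (v - a)*f(v) = [5*v**2 + 23*v/7 + 40] / (v - a').
Simple pole: residue = g(a) at a = (1/4) - ((1/4)*sqrt(71))*i, which is (81/28) + ((1061/1988)*sqrt(71))*i.
The factor v**2 - v/2 + 9/2 splits as (v - a)(v - a') with a = (1/4) + ((1/4)*sqrt(71))*i, a' = (1/4) - ((1/4)*sqrt(71))*i. At the order-1 pole a set g(v) = (v - a)*f(v) = [5*v**2 + 23*v/7 + 40] / (v - a').
Simple pole: residue = g(a) at a = (1/4) + ((1/4)*sqrt(71))*i, which is (81/28) - ((1061/1988)*sqrt(71))*i.
List the singular points by increasing real part (a conjugate pair: the negative imaginary part first).


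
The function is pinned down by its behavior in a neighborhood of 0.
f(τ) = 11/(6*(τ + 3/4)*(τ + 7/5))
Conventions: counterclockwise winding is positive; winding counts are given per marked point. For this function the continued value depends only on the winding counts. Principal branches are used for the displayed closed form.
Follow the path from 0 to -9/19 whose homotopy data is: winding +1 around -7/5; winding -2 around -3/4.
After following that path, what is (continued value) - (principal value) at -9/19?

Continued minus principal equals 0.

The function is rational, hence single-valued: continuing it around any pole returns the same value, so the difference is 0.


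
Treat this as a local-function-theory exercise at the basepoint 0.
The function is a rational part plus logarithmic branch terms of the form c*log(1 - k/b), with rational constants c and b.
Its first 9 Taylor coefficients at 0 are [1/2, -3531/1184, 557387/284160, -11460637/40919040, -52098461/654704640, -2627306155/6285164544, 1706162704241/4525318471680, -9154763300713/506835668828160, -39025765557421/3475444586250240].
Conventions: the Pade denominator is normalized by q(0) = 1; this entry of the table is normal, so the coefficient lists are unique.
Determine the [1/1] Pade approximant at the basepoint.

The Pade approximant has numerator coefficients [1/2, -5199878/1959705]; denominator coefficients [1, 557387/847440].

Taylor coefficients needed (read off): a_0 = 1/2, a_1 = -3531/1184, a_2 = 557387/284160.
Write the denominator as Q(k) = 1 + q1*k. Requiring Q*f - P = O(k^3) with deg P <= 1 kills the coefficients of k^2..k^2 in Q*f:
  k^2: a_2 + q1*a_1 = 0, i.e. 557387/284160 + (-3531/1184)*q1 = 0.
Solving this linear system: q1 = 557387/847440.
The numerator is Q*f truncated at degree 1: P0 = a_0 = 1/2; P1 = a_1 + q1*a_0 = -5199878/1959705.


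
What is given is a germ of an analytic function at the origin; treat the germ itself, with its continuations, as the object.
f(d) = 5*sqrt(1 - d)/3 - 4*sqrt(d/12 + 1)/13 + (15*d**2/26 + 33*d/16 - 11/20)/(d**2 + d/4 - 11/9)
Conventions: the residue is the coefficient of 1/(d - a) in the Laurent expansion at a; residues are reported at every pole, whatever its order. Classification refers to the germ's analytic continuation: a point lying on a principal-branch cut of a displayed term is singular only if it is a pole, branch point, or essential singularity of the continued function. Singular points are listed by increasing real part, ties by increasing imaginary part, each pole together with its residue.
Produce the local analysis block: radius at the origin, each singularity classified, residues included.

Denominator factor (d**2 + d/4 - 11/9): discriminant 713/144, real irrational roots -1/8 + (1/24)*sqrt(713) and -1/8 - (1/24)*sqrt(713); poles of order 1, moduli -1/8 + (1/24)*sqrt(713) and 1/8 + (1/24)*sqrt(713).
Branch term (5/3)*sqrt(1 - d/(1)): its argument vanishes at d = 1, a square-root branch point, modulus 1.
Branch term (-4/13)*sqrt(1 - d/(-12)): its argument vanishes at d = -12, a square-root branch point, modulus 12.
The radius of convergence is the smallest modulus among the singular points: -1/8 + (1/24)*sqrt(713).
The branch terms are analytic at -1/8 - (1/24)*sqrt(713) and contribute nothing to the residue; only the rational part matters.
The factor d**2 + d/4 - 11/9 splits as (d - a)(d - a') with a = -1/8 - (1/24)*sqrt(713), a' = -1/8 + (1/24)*sqrt(713). At the order-1 pole a set g(d) = (d - a)*(rational part) = [15*d**2/26 + 33*d/16 - 11/20] / (d - a').
Simple pole: residue = g(a) at a = -1/8 - (1/24)*sqrt(713), which is 399/416 + (2113/1483040)*sqrt(713).
The branch terms are analytic at -1/8 + (1/24)*sqrt(713) and contribute nothing to the residue; only the rational part matters.
The factor d**2 + d/4 - 11/9 splits as (d - a)(d - a') with a = -1/8 + (1/24)*sqrt(713), a' = -1/8 - (1/24)*sqrt(713). At the order-1 pole a set g(d) = (d - a)*(rational part) = [15*d**2/26 + 33*d/16 - 11/20] / (d - a').
Simple pole: residue = g(a) at a = -1/8 + (1/24)*sqrt(713), which is 399/416 - (2113/1483040)*sqrt(713).
List the singular points by increasing real part (a conjugate pair: the negative imaginary part first).

Radius of convergence at 0: -1/8 + (1/24)*sqrt(713).
At -12: an algebraic (square-root) branch point.
At -1/8 - (1/24)*sqrt(713): a pole of order 1; residue 399/416 + (2113/1483040)*sqrt(713).
At -1/8 + (1/24)*sqrt(713): a pole of order 1; residue 399/416 - (2113/1483040)*sqrt(713).
At 1: an algebraic (square-root) branch point.


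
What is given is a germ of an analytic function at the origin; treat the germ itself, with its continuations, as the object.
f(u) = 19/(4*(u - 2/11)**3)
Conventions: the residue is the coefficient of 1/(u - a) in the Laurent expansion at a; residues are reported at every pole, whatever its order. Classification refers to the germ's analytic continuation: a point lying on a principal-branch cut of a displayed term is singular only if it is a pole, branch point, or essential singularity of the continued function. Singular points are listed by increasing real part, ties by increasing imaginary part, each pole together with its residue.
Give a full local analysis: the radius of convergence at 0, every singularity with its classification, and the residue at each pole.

Radius of convergence at 0: 2/11.
At 2/11: a pole of order 3; residue 0.

Denominator factor (u - 2/11)^3: pole of order 3 at 2/11, modulus 2/11.
The radius of convergence is the smallest modulus among the singular points: 2/11.
At the order-3 pole 2/11 set g(u) = (u - (2/11))^3*f(u) = 19/4.
Order-3 pole: residue = g''(a)/2; g''(2/11) = 0, so the residue is 0.


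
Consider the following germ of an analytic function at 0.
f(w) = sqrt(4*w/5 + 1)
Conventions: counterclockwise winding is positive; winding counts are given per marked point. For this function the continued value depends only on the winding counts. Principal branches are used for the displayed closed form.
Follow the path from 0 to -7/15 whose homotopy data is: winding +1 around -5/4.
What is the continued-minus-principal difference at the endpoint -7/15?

Continued minus principal equals -(2/15)*sqrt(141).

The rational part is single-valued and drops out of the difference; each branch term changes only by its own monodromy.
(1)*sqrt(1 - w/(-5/4)): winding +1 is odd, the square root flips sign, contributing -2*(1)*sqrt(1 - (-7/15)/(-5/4)) = -2*(1)*sqrt(47/75) = -(2/15)*sqrt(141).
Summing the contributions at w = -7/15 gives -(2/15)*sqrt(141).


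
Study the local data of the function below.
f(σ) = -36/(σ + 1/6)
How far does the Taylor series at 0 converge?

The radius of convergence is 1/6.

Denominator factor (σ + 1/6): pole of order 1 at -1/6, modulus 1/6.
The radius of convergence is the smallest modulus among the singular points: 1/6.


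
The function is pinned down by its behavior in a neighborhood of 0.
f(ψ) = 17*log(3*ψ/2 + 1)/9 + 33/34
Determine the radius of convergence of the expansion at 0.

The radius of convergence is 2/3.

Branch term (17/9)*log(1 - ψ/(-2/3)): its argument vanishes at ψ = -2/3, a logarithmic branch point, modulus 2/3.
The radius of convergence is the smallest modulus among the singular points: 2/3.


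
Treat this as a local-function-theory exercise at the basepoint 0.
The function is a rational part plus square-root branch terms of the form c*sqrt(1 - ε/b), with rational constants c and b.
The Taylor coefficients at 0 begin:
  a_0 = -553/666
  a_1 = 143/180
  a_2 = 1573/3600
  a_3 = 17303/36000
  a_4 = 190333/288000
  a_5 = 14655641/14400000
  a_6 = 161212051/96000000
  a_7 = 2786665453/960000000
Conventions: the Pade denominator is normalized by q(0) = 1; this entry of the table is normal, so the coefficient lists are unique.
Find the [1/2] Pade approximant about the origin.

The Pade approximant has numerator coefficients [-553/666, 14305687/10089900]; denominator coefficients [1, -5687/7575, -58201/303000].

Taylor coefficients needed (read off): a_0 = -553/666, a_1 = 143/180, a_2 = 1573/3600, a_3 = 17303/36000.
Write the denominator as Q(ε) = 1 + q1*ε + q2*ε^2. Requiring Q*f - P = O(ε^4) with deg P <= 1 kills the coefficients of ε^2..ε^3 in Q*f:
  ε^2: a_2 + q1*a_1 + q2*a_0 = 0, i.e. 1573/3600 + (143/180)*q1 + (-553/666)*q2 = 0.
  ε^3: a_3 + q1*a_2 + q2*a_1 = 0, i.e. 17303/36000 + (1573/3600)*q1 + (143/180)*q2 = 0.
Solving this linear system: q1 = -5687/7575, q2 = -58201/303000.
The numerator is Q*f truncated at degree 1: P0 = a_0 = -553/666; P1 = a_1 + q1*a_0 = 14305687/10089900.


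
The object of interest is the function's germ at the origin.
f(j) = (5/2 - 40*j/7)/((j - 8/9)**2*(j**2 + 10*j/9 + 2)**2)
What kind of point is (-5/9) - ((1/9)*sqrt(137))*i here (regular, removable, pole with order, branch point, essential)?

The denominator factor j**2 + 10*j/9 + 2 vanishes at (-5/9) - ((1/9)*sqrt(137))*i and appears to the power 2; the numerator there equals (715/126) + ((40/63)*sqrt(137))*i, nonzero, and no other factor vanishes.
Hence a pole whose order is the multiplicity, 2.

The point is a pole of order 2.


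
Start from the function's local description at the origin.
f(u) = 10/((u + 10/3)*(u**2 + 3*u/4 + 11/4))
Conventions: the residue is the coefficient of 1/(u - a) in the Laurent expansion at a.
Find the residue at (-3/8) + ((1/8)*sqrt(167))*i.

The residue is (-180/409) - ((4260/68303)*sqrt(167))*i.

The factor u**2 + 3*u/4 + 11/4 splits as (u - a)(u - a') with a = (-3/8) + ((1/8)*sqrt(167))*i, a' = (-3/8) - ((1/8)*sqrt(167))*i. At the order-1 pole a set g(u) = (u - a)*f(u) = [10/(u + 10/3)] / (u - a').
Simple pole: residue = g(a) at a = (-3/8) + ((1/8)*sqrt(167))*i, which is (-180/409) - ((4260/68303)*sqrt(167))*i.


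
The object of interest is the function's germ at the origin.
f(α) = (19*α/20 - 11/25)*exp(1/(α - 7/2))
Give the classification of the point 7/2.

The point is an essential singularity.

The exponent 1/(α - (7/2)) has a pole at 7/2, so exp(1/(α - (7/2))) takes every nonzero value near it: an essential singularity (not a pole of any order).


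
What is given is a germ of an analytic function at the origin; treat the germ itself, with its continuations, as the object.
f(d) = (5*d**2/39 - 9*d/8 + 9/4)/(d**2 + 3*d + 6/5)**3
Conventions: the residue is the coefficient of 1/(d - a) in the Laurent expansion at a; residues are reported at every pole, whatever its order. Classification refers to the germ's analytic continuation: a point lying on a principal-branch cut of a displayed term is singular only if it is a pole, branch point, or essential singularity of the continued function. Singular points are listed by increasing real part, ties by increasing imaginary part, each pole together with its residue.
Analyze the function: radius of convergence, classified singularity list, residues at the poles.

Radius of convergence at 0: 3/2 - (1/10)*sqrt(105).
At -3/2 - (1/10)*sqrt(105): a pole of order 3; residue -(65225/963144)*sqrt(105).
At -3/2 + (1/10)*sqrt(105): a pole of order 3; residue (65225/963144)*sqrt(105).

Denominator factor (d**2 + 3*d + 6/5)^3: discriminant 21/5, real irrational roots -3/2 + (1/10)*sqrt(105) and -3/2 - (1/10)*sqrt(105); poles of order 3, moduli 3/2 - (1/10)*sqrt(105) and 3/2 + (1/10)*sqrt(105).
The radius of convergence is the smallest modulus among the singular points: 3/2 - (1/10)*sqrt(105).
The factor d**2 + 3*d + 6/5 splits as (d - a)(d - a') with a = -3/2 - (1/10)*sqrt(105), a' = -3/2 + (1/10)*sqrt(105). At the order-3 pole a set g(d) = (d - a)^3*f(d) = [5*d**2/39 - 9*d/8 + 9/4] / (d - a')^3.
Order-3 pole: residue = g''(a)/2; g''(-3/2 - (1/10)*sqrt(105)) = -(65225/481572)*sqrt(105), so the residue is -(65225/963144)*sqrt(105).
The factor d**2 + 3*d + 6/5 splits as (d - a)(d - a') with a = -3/2 + (1/10)*sqrt(105), a' = -3/2 - (1/10)*sqrt(105). At the order-3 pole a set g(d) = (d - a)^3*f(d) = [5*d**2/39 - 9*d/8 + 9/4] / (d - a')^3.
Order-3 pole: residue = g''(a)/2; g''(-3/2 + (1/10)*sqrt(105)) = (65225/481572)*sqrt(105), so the residue is (65225/963144)*sqrt(105).
List the singular points by increasing real part (a conjugate pair: the negative imaginary part first).


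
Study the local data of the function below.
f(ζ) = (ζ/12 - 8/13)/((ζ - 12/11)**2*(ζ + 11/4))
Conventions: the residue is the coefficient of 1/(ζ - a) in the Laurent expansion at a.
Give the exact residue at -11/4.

The residue is -63767/1113879.

At the order-1 pole -11/4 set g(ζ) = (ζ - (-11/4))*f(ζ) = (ζ/12 - 8/13)/(ζ - 12/11)**2.
Simple pole: residue = g(a) at a = -11/4, which is -63767/1113879.


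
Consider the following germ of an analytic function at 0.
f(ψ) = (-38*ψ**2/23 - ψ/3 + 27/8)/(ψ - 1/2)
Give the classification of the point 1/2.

The point is a pole of order 1.

The denominator factor ψ - 1/2 vanishes at 1/2 and appears to the power 1; the numerator there equals 1543/552, nonzero, and no other factor vanishes.
Hence a pole whose order is the multiplicity, 1.


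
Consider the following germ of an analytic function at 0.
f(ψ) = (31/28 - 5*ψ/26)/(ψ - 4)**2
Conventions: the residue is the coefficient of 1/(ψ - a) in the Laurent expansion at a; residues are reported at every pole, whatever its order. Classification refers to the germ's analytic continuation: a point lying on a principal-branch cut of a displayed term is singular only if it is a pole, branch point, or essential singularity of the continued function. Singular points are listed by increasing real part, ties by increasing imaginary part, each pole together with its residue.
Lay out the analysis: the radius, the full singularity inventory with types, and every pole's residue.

Radius of convergence at 0: 4.
At 4: a pole of order 2; residue -5/26.

Denominator factor (ψ - 4)^2: pole of order 2 at 4, modulus 4.
The radius of convergence is the smallest modulus among the singular points: 4.
At the order-2 pole 4 set g(ψ) = (ψ - (4))^2*f(ψ) = 31/28 - 5*ψ/26.
Order-2 pole: residue = g'(a); g'(4) = -5/26, so the residue is -5/26.


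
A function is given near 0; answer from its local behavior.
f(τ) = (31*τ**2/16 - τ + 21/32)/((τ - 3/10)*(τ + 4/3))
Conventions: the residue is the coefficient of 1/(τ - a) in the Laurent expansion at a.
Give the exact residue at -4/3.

At the order-1 pole -4/3 set g(τ) = (τ - (-4/3))*f(τ) = (31*τ**2/16 - τ + 21/32)/(τ - 3/10).
Simple pole: residue = g(a) at a = -4/3, which is -7825/2352.

The residue is -7825/2352.


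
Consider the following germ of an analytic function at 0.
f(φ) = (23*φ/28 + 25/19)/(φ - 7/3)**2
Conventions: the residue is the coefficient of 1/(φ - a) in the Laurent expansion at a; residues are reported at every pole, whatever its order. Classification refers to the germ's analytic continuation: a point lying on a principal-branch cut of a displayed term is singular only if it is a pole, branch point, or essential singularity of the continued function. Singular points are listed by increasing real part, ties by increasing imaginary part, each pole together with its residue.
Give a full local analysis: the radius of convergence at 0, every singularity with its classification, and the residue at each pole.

Radius of convergence at 0: 7/3.
At 7/3: a pole of order 2; residue 23/28.

Denominator factor (φ - 7/3)^2: pole of order 2 at 7/3, modulus 7/3.
The radius of convergence is the smallest modulus among the singular points: 7/3.
At the order-2 pole 7/3 set g(φ) = (φ - (7/3))^2*f(φ) = 23*φ/28 + 25/19.
Order-2 pole: residue = g'(a); g'(7/3) = 23/28, so the residue is 23/28.


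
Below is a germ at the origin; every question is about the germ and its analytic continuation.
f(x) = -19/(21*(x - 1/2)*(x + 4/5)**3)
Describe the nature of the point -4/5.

The point is a pole of order 3.

The denominator factor x + 4/5 vanishes at -4/5 and appears to the power 3; the numerator there equals -19/21, nonzero, and no other factor vanishes.
Hence a pole whose order is the multiplicity, 3.


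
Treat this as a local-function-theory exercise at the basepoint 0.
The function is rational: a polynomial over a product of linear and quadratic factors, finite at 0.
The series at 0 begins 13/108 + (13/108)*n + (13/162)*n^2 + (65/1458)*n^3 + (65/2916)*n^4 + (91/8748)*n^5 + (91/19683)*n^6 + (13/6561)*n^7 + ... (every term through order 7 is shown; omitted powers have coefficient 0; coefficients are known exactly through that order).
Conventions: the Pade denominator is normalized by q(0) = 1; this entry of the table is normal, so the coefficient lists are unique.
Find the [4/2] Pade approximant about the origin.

Taylor coefficients needed (read off): a_0 = 13/108, a_1 = 13/108, a_2 = 13/162, a_3 = 65/1458, a_4 = 65/2916, a_5 = 91/8748, a_6 = 91/19683.
Write the denominator as Q(n) = 1 + q1*n + q2*n^2. Requiring Q*f - P = O(n^7) with deg P <= 4 kills the coefficients of n^5..n^6 in Q*f:
  n^5: a_5 + q1*a_4 + q2*a_3 = 0, i.e. 91/8748 + (65/2916)*q1 + (65/1458)*q2 = 0.
  n^6: a_6 + q1*a_5 + q2*a_4 = 0, i.e. 91/19683 + (91/8748)*q1 + (65/2916)*q2 = 0.
Solving this linear system: q1 = -7/9, q2 = 7/45.
The numerator is Q*f truncated at degree 4: P0 = a_0 = 13/108; P1 = a_1 + q1*a_0 = 13/486; P2 = a_2 + q1*a_1 + q2*a_0 = 13/2430; P3 = a_3 + q1*a_2 + q2*a_1 = 13/14580; P4 = a_4 + q1*a_3 + q2*a_2 = 13/131220.

The Pade approximant has numerator coefficients [13/108, 13/486, 13/2430, 13/14580, 13/131220]; denominator coefficients [1, -7/9, 7/45].


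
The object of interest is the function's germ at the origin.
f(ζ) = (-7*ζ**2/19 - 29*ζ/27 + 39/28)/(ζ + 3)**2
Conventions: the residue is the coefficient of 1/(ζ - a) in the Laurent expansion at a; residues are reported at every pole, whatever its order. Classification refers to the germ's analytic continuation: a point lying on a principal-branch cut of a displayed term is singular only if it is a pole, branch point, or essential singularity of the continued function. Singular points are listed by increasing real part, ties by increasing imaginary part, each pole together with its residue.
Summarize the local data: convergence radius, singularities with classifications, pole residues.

Denominator factor (ζ + 3)^2: pole of order 2 at -3, modulus 3.
The radius of convergence is the smallest modulus among the singular points: 3.
At the order-2 pole -3 set g(ζ) = (ζ - (-3))^2*f(ζ) = -7*ζ**2/19 - 29*ζ/27 + 39/28.
Order-2 pole: residue = g'(a); g'(-3) = 583/513, so the residue is 583/513.

Radius of convergence at 0: 3.
At -3: a pole of order 2; residue 583/513.


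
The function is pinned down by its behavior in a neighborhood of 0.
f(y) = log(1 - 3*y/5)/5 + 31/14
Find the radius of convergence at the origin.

The radius of convergence is 5/3.

Branch term (1/5)*log(1 - y/(5/3)): its argument vanishes at y = 5/3, a logarithmic branch point, modulus 5/3.
The radius of convergence is the smallest modulus among the singular points: 5/3.


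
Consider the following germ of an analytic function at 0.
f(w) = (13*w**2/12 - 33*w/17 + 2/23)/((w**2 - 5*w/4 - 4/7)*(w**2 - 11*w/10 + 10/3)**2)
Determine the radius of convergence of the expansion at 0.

The radius of convergence is -5/8 + (1/56)*sqrt(3017).

Denominator factor (w**2 - 11*w/10 + 10/3)^2: discriminant -3637/300, complex-conjugate roots (11/20) + ((1/60)*sqrt(10911))*i and (11/20) - ((1/60)*sqrt(10911))*i; poles of order 2, moduli (1/3)*sqrt(30) and (1/3)*sqrt(30).
Denominator factor (w**2 - 5*w/4 - 4/7): discriminant 431/112, real irrational roots 5/8 + (1/56)*sqrt(3017) and 5/8 - (1/56)*sqrt(3017); poles of order 1, moduli 5/8 + (1/56)*sqrt(3017) and -5/8 + (1/56)*sqrt(3017).
The radius of convergence is the smallest modulus among the singular points: -5/8 + (1/56)*sqrt(3017).


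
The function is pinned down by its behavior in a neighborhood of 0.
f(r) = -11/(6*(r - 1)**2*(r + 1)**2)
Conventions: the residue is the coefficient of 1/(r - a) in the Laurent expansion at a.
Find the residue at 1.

At the order-2 pole 1 set g(r) = (r - (1))^2*f(r) = -11/(6*(r + 1)**2).
Order-2 pole: residue = g'(a); g'(1) = 11/24, so the residue is 11/24.

The residue is 11/24.


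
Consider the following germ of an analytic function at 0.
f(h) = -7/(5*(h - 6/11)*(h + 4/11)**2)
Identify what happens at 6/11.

The point is a pole of order 1.

The denominator factor h - 6/11 vanishes at 6/11 and appears to the power 1; the numerator there equals -7/5, nonzero, and no other factor vanishes.
Hence a pole whose order is the multiplicity, 1.


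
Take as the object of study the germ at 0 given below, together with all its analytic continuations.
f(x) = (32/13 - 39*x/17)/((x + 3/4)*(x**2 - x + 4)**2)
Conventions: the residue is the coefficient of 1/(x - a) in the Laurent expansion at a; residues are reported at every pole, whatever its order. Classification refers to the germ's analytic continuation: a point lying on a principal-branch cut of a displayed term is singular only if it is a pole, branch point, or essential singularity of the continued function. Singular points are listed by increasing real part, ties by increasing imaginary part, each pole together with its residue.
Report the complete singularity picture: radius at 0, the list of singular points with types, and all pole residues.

Radius of convergence at 0: 3/4.
At -3/4: a pole of order 1; residue 236608/1596725.
At (1/2) - ((1/2)*sqrt(15))*i: a pole of order 2; residue (-118304/1596725) + ((10108/14370525)*sqrt(15))*i.
At (1/2) + ((1/2)*sqrt(15))*i: a pole of order 2; residue (-118304/1596725) - ((10108/14370525)*sqrt(15))*i.

Denominator factor (x + 3/4): pole of order 1 at -3/4, modulus 3/4.
Denominator factor (x**2 - x + 4)^2: discriminant -15, complex-conjugate roots (1/2) + ((1/2)*sqrt(15))*i and (1/2) - ((1/2)*sqrt(15))*i; poles of order 2, moduli 2 and 2.
The radius of convergence is the smallest modulus among the singular points: 3/4.
At the order-1 pole -3/4 set g(x) = (x - (-3/4))*f(x) = (32/13 - 39*x/17)/(x**2 - x + 4)**2.
Simple pole: residue = g(a) at a = -3/4, which is 236608/1596725.
The factor x**2 - x + 4 splits as (x - a)(x - a') with a = (1/2) - ((1/2)*sqrt(15))*i, a' = (1/2) + ((1/2)*sqrt(15))*i. At the order-2 pole a set g(x) = (x - a)^2*f(x) = [(32/13 - 39*x/17)/(x + 3/4)] / (x - a')^2.
Order-2 pole: residue = g'(a); g'((1/2) - ((1/2)*sqrt(15))*i) = (-118304/1596725) + ((10108/14370525)*sqrt(15))*i, so the residue is (-118304/1596725) + ((10108/14370525)*sqrt(15))*i.
The factor x**2 - x + 4 splits as (x - a)(x - a') with a = (1/2) + ((1/2)*sqrt(15))*i, a' = (1/2) - ((1/2)*sqrt(15))*i. At the order-2 pole a set g(x) = (x - a)^2*f(x) = [(32/13 - 39*x/17)/(x + 3/4)] / (x - a')^2.
Order-2 pole: residue = g'(a); g'((1/2) + ((1/2)*sqrt(15))*i) = (-118304/1596725) - ((10108/14370525)*sqrt(15))*i, so the residue is (-118304/1596725) - ((10108/14370525)*sqrt(15))*i.
List the singular points by increasing real part (a conjugate pair: the negative imaginary part first).


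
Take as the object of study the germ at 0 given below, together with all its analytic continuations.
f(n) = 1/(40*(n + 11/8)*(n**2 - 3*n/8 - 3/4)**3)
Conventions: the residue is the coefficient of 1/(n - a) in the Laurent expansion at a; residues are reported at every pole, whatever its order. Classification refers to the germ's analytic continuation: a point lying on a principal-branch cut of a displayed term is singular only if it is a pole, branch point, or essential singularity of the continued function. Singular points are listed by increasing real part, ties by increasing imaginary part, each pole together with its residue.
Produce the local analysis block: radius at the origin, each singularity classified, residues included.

Radius of convergence at 0: -3/16 + (1/16)*sqrt(201).
At -11/8: a pole of order 1; residue 4096/744385.
At 3/16 - (1/16)*sqrt(201): a pole of order 3; residue -2048/744385 - (24729600/44776693151)*sqrt(201).
At 3/16 + (1/16)*sqrt(201): a pole of order 3; residue -2048/744385 + (24729600/44776693151)*sqrt(201).


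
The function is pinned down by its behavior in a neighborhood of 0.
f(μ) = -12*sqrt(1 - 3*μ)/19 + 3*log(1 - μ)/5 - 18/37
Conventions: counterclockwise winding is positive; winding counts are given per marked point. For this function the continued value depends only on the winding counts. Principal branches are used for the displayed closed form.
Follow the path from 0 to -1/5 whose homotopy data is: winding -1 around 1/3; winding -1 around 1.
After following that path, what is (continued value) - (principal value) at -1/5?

Continued minus principal equals ((48/95)*sqrt(10)) - ((6/5)*pi)*i.

The rational part is single-valued and drops out of the difference; each branch term changes only by its own monodromy.
(-12/19)*sqrt(1 - μ/(1/3)): winding -1 is odd, the square root flips sign, contributing -2*(-12/19)*sqrt(1 - (-1/5)/(1/3)) = -2*(-12/19)*sqrt(8/5) = (48/95)*sqrt(10).
(3/5)*log(1 - μ/(1)): each positive loop around 1 adds 2*pi*i to the log, so winding -1 contributes (3/5)*(-1)*2*pi*i = -(6/5)*pi*i.
Summing the contributions at μ = -1/5 gives ((48/95)*sqrt(10)) - ((6/5)*pi)*i.


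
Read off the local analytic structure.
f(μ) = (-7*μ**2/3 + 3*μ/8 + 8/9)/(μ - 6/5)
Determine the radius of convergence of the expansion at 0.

The radius of convergence is 6/5.

Denominator factor (μ - 6/5): pole of order 1 at 6/5, modulus 6/5.
The radius of convergence is the smallest modulus among the singular points: 6/5.


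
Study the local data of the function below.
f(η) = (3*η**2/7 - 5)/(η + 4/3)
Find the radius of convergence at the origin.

Denominator factor (η + 4/3): pole of order 1 at -4/3, modulus 4/3.
The radius of convergence is the smallest modulus among the singular points: 4/3.

The radius of convergence is 4/3.


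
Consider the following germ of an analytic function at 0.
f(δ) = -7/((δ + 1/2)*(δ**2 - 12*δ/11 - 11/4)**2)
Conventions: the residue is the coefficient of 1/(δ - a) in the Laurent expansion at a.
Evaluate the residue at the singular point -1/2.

The residue is -3388/1849.

At the order-1 pole -1/2 set g(δ) = (δ - (-1/2))*f(δ) = -7/(δ**2 - 12*δ/11 - 11/4)**2.
Simple pole: residue = g(a) at a = -1/2, which is -3388/1849.


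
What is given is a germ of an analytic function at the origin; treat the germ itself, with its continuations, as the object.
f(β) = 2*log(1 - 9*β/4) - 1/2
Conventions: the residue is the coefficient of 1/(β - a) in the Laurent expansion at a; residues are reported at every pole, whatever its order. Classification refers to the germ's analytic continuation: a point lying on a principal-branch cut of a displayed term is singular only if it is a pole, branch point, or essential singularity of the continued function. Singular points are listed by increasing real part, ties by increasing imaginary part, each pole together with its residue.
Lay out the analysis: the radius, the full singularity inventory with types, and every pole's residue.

Radius of convergence at 0: 4/9.
At 4/9: a logarithmic branch point.

Branch term (2)*log(1 - β/(4/9)): its argument vanishes at β = 4/9, a logarithmic branch point, modulus 4/9.
The radius of convergence is the smallest modulus among the singular points: 4/9.


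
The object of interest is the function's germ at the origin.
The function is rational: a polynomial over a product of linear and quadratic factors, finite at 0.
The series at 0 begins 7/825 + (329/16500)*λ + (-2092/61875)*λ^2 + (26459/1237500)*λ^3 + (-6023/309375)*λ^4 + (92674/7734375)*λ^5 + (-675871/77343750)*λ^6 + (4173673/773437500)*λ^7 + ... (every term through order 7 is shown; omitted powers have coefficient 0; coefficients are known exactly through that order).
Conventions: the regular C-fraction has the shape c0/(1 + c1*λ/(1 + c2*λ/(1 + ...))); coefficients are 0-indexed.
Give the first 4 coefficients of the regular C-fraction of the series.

Taylor coefficients (read off): a_0 = 7/825, a_1 = 329/16500, a_2 = -2092/61875, a_3 = 26459/1237500.
c0 = a_0 = 7/825. Peel one level at a time: if S = 1 + c*λ/S' with S'(0) = 1, then c is the λ-coefficient of S and S' = c*λ/(S - 1).
S_1 = c0/f = 1 + (-47/20)*λ + (79861/8400)*λ^2 + ...; c1 = -47/20.
S_2 = c1*λ/(S_1 - 1) = 1 + (79861/19740)*λ + (43908391/24354225)*λ^2 + ...; c2 = 79861/19740.
S_3 = c2*λ/(S_2 - 1) = 1 + (-175633564/394114035)*λ + ...; c3 = -175633564/394114035.

The regular C-fraction coefficients are [7/825, -47/20, 79861/19740, -175633564/394114035].


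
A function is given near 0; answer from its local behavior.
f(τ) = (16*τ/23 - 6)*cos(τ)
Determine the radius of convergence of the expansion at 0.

The factor cos(τ) is entire and contributes no finite singular point.
The polynomial part has no poles.
No finite singular points: the Taylor series at 0 converges everywhere.

The radius of convergence is infinite.


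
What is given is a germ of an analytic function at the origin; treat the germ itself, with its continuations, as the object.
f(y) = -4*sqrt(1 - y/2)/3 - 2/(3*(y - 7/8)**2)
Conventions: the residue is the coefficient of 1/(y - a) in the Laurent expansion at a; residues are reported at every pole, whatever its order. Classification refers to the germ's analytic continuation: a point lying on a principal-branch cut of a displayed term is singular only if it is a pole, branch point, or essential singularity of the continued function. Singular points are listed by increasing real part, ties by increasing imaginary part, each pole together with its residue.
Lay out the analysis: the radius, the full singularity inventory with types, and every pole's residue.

Radius of convergence at 0: 7/8.
At 7/8: a pole of order 2; residue 0.
At 2: an algebraic (square-root) branch point.

Denominator factor (y - 7/8)^2: pole of order 2 at 7/8, modulus 7/8.
Branch term (-4/3)*sqrt(1 - y/(2)): its argument vanishes at y = 2, a square-root branch point, modulus 2.
The radius of convergence is the smallest modulus among the singular points: 7/8.
The branch term is analytic at 7/8 and contributes nothing to the residue; only the rational part matters.
At the order-2 pole 7/8 set g(y) = (y - (7/8))^2*(rational part) = -2/3.
Order-2 pole: residue = g'(a); g'(7/8) = 0, so the residue is 0.
List the singular points by increasing real part (a conjugate pair: the negative imaginary part first).
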